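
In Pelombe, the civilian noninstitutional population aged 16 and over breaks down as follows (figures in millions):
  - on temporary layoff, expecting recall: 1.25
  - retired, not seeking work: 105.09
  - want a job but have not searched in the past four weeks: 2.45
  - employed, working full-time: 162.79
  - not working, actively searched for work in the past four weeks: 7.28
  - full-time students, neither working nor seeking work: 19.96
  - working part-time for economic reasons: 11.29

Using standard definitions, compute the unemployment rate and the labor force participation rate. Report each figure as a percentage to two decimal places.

Employed = 162.79 + 11.29 = 174.08 million (anyone who worked, including part-time for economic reasons, counts as employed).
Unemployed = 1.25 + 7.28 = 8.53 million (jobless and actively searching, or on temporary layoff).
Labor force = 174.08 + 8.53 = 182.61 million.
Not in labor force = 105.09 + 2.45 + 19.96 = 127.50 million (those not working and not actively searching are outside the labor force — including those who want a job but have given up searching).
Civilian working-age population = 182.61 + 127.50 = 310.11 million.
Unemployment rate = 8.53 / 182.61 = 4.67%.
Labor force participation rate = 182.61 / 310.11 = 58.89%.

Unemployment rate ≈ 4.67%; labor force participation rate ≈ 58.89%.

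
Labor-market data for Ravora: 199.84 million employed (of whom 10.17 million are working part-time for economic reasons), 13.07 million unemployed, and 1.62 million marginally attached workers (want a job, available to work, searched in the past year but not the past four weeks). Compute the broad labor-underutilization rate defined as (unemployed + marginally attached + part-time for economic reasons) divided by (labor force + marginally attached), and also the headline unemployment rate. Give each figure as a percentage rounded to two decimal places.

Broad underutilization rate ≈ 11.59%; headline unemployment rate ≈ 6.14%.

Labor force = 199.84 + 13.07 = 212.91 million.
Numerator = 13.07 + 1.62 + 10.17 = 24.86 million.
Denominator = 212.91 + 1.62 = 214.53 million.
Broad rate = 24.86 / 214.53 = 11.59%.
Headline unemployment rate = 13.07 / 212.91 = 6.14%.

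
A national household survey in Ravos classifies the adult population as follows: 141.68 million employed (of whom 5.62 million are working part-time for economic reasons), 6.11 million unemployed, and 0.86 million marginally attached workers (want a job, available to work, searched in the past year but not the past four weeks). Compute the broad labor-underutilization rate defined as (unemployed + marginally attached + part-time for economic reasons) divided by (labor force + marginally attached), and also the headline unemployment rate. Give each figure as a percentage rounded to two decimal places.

Labor force = 141.68 + 6.11 = 147.79 million.
Numerator = 6.11 + 0.86 + 5.62 = 12.59 million.
Denominator = 147.79 + 0.86 = 148.65 million.
Broad rate = 12.59 / 148.65 = 8.47%.
Headline unemployment rate = 6.11 / 147.79 = 4.13%.

Broad underutilization rate ≈ 8.47%; headline unemployment rate ≈ 4.13%.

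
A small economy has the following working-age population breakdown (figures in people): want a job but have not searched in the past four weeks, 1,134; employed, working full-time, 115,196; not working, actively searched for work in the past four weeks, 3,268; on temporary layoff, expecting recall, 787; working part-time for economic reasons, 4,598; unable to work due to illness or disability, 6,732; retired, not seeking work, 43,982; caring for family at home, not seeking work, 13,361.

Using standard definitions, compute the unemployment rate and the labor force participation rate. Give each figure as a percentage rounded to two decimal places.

Employed = 115,196 + 4,598 = 119,794 (anyone who worked, including part-time for economic reasons, counts as employed).
Unemployed = 3,268 + 787 = 4,055 (jobless and actively searching, or on temporary layoff).
Labor force = 119,794 + 4,055 = 123,849.
Not in labor force = 1,134 + 6,732 + 43,982 + 13,361 = 65,209 (those not working and not actively searching are outside the labor force — including those who want a job but have given up searching).
Civilian working-age population = 123,849 + 65,209 = 189,058.
Unemployment rate = 4,055 / 123,849 = 3.27%.
Labor force participation rate = 123,849 / 189,058 = 65.51%.

Unemployment rate ≈ 3.27%; labor force participation rate ≈ 65.51%.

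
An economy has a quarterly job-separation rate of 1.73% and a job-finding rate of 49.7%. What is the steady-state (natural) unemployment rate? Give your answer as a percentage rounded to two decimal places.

At steady state the flows balance: s·E = f·U, so U/(E+U) = s/(s+f).
u* = 1.73 / (1.73 + 49.7) = 1.73 / 51.43 = 3.36%.

Steady-state unemployment rate ≈ 3.36%.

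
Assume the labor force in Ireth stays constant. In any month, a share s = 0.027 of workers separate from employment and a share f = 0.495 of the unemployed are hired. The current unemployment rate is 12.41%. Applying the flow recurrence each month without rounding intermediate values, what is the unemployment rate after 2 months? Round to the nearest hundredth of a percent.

Unemployment rate after two months ≈ 6.83%.

With a fixed labor force, u_{t+1} = u_t + s·(1−u_t) − f·u_t = u_t·(1−s−f) + s.
Here 1−s−f = 0.478 and s = 0.027.
u_1 = 0.124100 × 0.478 + 0.027 = 0.086320.
u_2 = 0.086320 × 0.478 + 0.027 = 0.068261.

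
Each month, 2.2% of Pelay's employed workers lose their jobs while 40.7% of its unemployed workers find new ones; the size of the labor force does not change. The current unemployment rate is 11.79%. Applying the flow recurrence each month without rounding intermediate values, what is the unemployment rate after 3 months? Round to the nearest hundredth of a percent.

Unemployment rate after three months ≈ 6.37%.

With a fixed labor force, u_{t+1} = u_t + s·(1−u_t) − f·u_t = u_t·(1−s−f) + s.
Here 1−s−f = 0.571 and s = 0.022.
u_1 = 0.117900 × 0.571 + 0.022 = 0.089321.
u_2 = 0.089321 × 0.571 + 0.022 = 0.073002.
u_3 = 0.073002 × 0.571 + 0.022 = 0.063684.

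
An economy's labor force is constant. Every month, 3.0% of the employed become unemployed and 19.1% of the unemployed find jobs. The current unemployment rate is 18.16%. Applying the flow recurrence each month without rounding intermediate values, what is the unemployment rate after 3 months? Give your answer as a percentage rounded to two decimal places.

With a fixed labor force, u_{t+1} = u_t + s·(1−u_t) − f·u_t = u_t·(1−s−f) + s.
Here 1−s−f = 0.779 and s = 0.030.
u_1 = 0.181600 × 0.779 + 0.030 = 0.171466.
u_2 = 0.171466 × 0.779 + 0.030 = 0.163572.
u_3 = 0.163572 × 0.779 + 0.030 = 0.157423.

Unemployment rate after three months ≈ 15.74%.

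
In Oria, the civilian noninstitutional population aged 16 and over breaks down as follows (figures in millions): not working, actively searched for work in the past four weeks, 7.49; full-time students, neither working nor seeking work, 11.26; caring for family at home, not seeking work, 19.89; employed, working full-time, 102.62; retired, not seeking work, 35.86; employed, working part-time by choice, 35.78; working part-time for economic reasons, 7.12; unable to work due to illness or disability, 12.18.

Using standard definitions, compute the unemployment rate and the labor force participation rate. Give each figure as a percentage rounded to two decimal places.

Unemployment rate ≈ 4.90%; labor force participation rate ≈ 65.90%.

Employed = 102.62 + 35.78 + 7.12 = 145.52 million (anyone who worked, including part-time for economic reasons, counts as employed).
Unemployed = 7.49 million.
Labor force = 145.52 + 7.49 = 153.01 million.
Not in labor force = 11.26 + 19.89 + 35.86 + 12.18 = 79.19 million (those not working and not actively searching are outside the labor force).
Civilian working-age population = 153.01 + 79.19 = 232.20 million.
Unemployment rate = 7.49 / 153.01 = 4.90%.
Labor force participation rate = 153.01 / 232.20 = 65.90%.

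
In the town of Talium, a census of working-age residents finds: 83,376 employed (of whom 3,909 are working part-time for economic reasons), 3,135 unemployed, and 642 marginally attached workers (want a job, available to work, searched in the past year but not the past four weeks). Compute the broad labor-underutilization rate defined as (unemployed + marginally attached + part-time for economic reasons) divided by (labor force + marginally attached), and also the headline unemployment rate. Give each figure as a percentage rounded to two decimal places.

Labor force = 83,376 + 3,135 = 86,511.
Numerator = 3,135 + 642 + 3,909 = 7,686.
Denominator = 86,511 + 642 = 87,153.
Broad rate = 7,686 / 87,153 = 8.82%.
Headline unemployment rate = 3,135 / 86,511 = 3.62%.

Broad underutilization rate ≈ 8.82%; headline unemployment rate ≈ 3.62%.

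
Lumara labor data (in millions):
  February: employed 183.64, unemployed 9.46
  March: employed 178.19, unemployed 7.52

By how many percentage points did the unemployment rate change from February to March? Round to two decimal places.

February: labor force = 183.64 + 9.46 = 193.10; u = 9.46/193.10 = 4.90%.
March: labor force = 178.19 + 7.52 = 185.71; u = 7.52/185.71 = 4.05%.
Change = 4.05% − 4.90% = −0.85 pp.

The unemployment rate changed by −0.85 percentage points.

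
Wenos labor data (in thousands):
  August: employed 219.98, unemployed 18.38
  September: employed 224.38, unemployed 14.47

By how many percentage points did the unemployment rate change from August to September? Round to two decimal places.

The unemployment rate changed by −1.65 percentage points.

August: labor force = 219.98 + 18.38 = 238.36; u = 18.38/238.36 = 7.71%.
September: labor force = 224.38 + 14.47 = 238.85; u = 14.47/238.85 = 6.06%.
Change = 6.06% − 7.71% = −1.65 pp.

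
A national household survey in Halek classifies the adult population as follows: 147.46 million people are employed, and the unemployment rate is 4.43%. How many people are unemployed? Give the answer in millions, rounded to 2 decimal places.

Let U be the number unemployed. The labor force is E + U, and U/(E+U) = 0.0443.
So U = 0.0443 × 147.46 / (1 − 0.0443) = 6.5325 / 0.9557 ≈ 6.84 million.

About 6.84 million are unemployed.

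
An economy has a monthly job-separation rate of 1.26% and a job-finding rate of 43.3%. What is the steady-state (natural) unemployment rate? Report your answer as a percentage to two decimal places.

At steady state the flows balance: s·E = f·U, so U/(E+U) = s/(s+f).
u* = 1.26 / (1.26 + 43.3) = 1.26 / 44.56 = 2.83%.

Steady-state unemployment rate ≈ 2.83%.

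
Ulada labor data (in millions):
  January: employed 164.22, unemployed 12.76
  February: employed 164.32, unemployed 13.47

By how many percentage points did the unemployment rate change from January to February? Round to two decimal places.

The unemployment rate changed by +0.37 percentage points.

January: labor force = 164.22 + 12.76 = 176.98; u = 12.76/176.98 = 7.21%.
February: labor force = 164.32 + 13.47 = 177.79; u = 13.47/177.79 = 7.58%.
Change = 7.58% − 7.21% = +0.37 pp.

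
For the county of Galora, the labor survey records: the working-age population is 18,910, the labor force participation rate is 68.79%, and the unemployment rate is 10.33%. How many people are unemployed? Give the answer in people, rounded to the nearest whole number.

About 1,344 are unemployed.

Labor force = 0.6879 × 18,910 = 13,008.
Unemployed = 0.1033 × 13,008 ≈ 1,344.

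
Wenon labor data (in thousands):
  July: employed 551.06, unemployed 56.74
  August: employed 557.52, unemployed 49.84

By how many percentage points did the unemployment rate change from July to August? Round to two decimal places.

The unemployment rate changed by −1.13 percentage points.

July: labor force = 551.06 + 56.74 = 607.80; u = 56.74/607.80 = 9.34%.
August: labor force = 557.52 + 49.84 = 607.36; u = 49.84/607.36 = 8.21%.
Change = 8.21% − 9.34% = −1.13 pp.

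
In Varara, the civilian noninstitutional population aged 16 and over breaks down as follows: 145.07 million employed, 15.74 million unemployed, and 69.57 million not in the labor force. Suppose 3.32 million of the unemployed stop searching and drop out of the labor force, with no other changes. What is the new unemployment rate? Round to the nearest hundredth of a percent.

New unemployment rate ≈ 7.89%.

Initially, labor force = 145.07 + 15.74 = 160.81 million, so u = 15.74/160.81 = 9.79%.
After the change, unemployed and labor force both fall by 3.32 → E = 145.07, U = 12.42, labor force = 157.49 million.
New unemployment rate = 12.42 / 157.49 = 7.89%.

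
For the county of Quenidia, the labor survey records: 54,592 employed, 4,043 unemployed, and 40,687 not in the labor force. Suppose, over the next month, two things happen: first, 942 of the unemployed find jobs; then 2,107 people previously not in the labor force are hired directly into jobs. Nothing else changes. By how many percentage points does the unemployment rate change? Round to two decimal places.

The unemployment rate changes by −1.79 percentage points.

Initially, labor force = 54,592 + 4,043 = 58,635, so u = 4,043/58,635 = 6.90%.
After the first change, unemployed falls and employed rises by 942; labor force unchanged → E = 55,534, U = 3,101, labor force = 58,635.
After the second change, employed and labor force both rise by 2,107; unemployed unchanged → E = 57,641, U = 3,101, labor force = 60,742.
New unemployment rate = 3,101 / 60,742 = 5.11%.
Change = 5.11% − 6.90% = −1.79 percentage points.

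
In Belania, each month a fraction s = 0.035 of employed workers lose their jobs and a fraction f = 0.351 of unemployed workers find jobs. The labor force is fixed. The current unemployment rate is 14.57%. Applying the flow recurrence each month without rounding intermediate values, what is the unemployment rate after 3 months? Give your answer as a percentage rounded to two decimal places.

Unemployment rate after three months ≈ 10.34%.

With a fixed labor force, u_{t+1} = u_t + s·(1−u_t) − f·u_t = u_t·(1−s−f) + s.
Here 1−s−f = 0.614 and s = 0.035.
u_1 = 0.145700 × 0.614 + 0.035 = 0.124460.
u_2 = 0.124460 × 0.614 + 0.035 = 0.111418.
u_3 = 0.111418 × 0.614 + 0.035 = 0.103411.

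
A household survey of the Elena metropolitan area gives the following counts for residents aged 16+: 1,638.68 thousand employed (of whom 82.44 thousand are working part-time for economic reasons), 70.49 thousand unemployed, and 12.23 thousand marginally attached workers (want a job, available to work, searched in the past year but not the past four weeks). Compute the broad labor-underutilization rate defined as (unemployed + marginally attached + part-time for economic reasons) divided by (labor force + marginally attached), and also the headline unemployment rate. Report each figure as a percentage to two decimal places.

Broad underutilization rate ≈ 9.59%; headline unemployment rate ≈ 4.12%.

Labor force = 1,638.68 + 70.49 = 1,709.17 thousand.
Numerator = 70.49 + 12.23 + 82.44 = 165.16 thousand.
Denominator = 1,709.17 + 12.23 = 1,721.40 thousand.
Broad rate = 165.16 / 1,721.40 = 9.59%.
Headline unemployment rate = 70.49 / 1,709.17 = 4.12%.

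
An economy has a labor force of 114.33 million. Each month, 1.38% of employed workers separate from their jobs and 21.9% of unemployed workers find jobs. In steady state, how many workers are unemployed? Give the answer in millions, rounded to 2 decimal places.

About 6.78 million are unemployed in steady state.

Steady-state unemployment rate u* = s/(s+f) = 1.38/(1.38+21.9) = 0.059278.
Unemployed = u* × labor force = 0.059278 × 114.33 ≈ 6.78 million.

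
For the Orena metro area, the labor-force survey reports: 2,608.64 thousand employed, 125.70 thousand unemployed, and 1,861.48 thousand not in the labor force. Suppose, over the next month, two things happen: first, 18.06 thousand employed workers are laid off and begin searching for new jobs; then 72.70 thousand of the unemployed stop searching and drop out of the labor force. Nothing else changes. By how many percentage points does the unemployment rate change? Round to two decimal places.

Initially, labor force = 2,608.64 + 125.70 = 2,734.34 thousand, so u = 125.70/2,734.34 = 4.60%.
After the first change, employed falls and unemployed rises by 18.06; labor force unchanged → E = 2,590.58, U = 143.76, labor force = 2,734.34 thousand.
After the second change, unemployed and labor force both fall by 72.70 → E = 2,590.58, U = 71.06, labor force = 2,661.64 thousand.
New unemployment rate = 71.06 / 2,661.64 = 2.67%.
Change = 2.67% − 4.60% = −1.93 percentage points.

The unemployment rate changes by −1.93 percentage points.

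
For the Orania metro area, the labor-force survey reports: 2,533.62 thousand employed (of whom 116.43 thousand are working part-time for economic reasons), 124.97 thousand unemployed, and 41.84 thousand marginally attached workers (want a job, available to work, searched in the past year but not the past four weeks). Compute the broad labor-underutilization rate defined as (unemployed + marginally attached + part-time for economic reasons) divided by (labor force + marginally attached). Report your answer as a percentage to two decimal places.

Labor force = 2,533.62 + 124.97 = 2,658.59 thousand.
Numerator = 124.97 + 41.84 + 116.43 = 283.24 thousand.
Denominator = 2,658.59 + 41.84 = 2,700.43 thousand.
Broad rate = 283.24 / 2,700.43 = 10.49%.

Broad underutilization rate ≈ 10.49%.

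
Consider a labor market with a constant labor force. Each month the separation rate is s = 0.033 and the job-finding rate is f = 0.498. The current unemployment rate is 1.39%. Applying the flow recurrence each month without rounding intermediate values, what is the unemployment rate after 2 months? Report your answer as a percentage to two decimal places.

Unemployment rate after two months ≈ 5.15%.

With a fixed labor force, u_{t+1} = u_t + s·(1−u_t) − f·u_t = u_t·(1−s−f) + s.
Here 1−s−f = 0.469 and s = 0.033.
u_1 = 0.013900 × 0.469 + 0.033 = 0.039519.
u_2 = 0.039519 × 0.469 + 0.033 = 0.051534.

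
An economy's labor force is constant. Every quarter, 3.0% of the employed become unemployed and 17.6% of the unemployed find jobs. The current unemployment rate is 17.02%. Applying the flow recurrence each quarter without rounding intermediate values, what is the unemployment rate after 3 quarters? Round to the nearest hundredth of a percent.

With a fixed labor force, u_{t+1} = u_t + s·(1−u_t) − f·u_t = u_t·(1−s−f) + s.
Here 1−s−f = 0.794 and s = 0.030.
u_1 = 0.170200 × 0.794 + 0.030 = 0.165139.
u_2 = 0.165139 × 0.794 + 0.030 = 0.161120.
u_3 = 0.161120 × 0.794 + 0.030 = 0.157929.

Unemployment rate after three quarters ≈ 15.79%.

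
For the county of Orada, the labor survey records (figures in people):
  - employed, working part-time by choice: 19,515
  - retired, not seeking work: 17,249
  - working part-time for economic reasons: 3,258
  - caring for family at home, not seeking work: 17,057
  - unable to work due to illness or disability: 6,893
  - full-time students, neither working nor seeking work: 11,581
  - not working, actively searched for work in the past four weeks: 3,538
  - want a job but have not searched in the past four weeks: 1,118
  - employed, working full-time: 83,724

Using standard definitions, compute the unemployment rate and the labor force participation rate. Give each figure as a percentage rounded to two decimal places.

Employed = 19,515 + 3,258 + 83,724 = 106,497 (anyone who worked, including part-time for economic reasons, counts as employed).
Unemployed = 3,538.
Labor force = 106,497 + 3,538 = 110,035.
Not in labor force = 17,249 + 17,057 + 6,893 + 11,581 + 1,118 = 53,898 (those not working and not actively searching are outside the labor force — including those who want a job but have given up searching).
Civilian working-age population = 110,035 + 53,898 = 163,933.
Unemployment rate = 3,538 / 110,035 = 3.22%.
Labor force participation rate = 110,035 / 163,933 = 67.12%.

Unemployment rate ≈ 3.22%; labor force participation rate ≈ 67.12%.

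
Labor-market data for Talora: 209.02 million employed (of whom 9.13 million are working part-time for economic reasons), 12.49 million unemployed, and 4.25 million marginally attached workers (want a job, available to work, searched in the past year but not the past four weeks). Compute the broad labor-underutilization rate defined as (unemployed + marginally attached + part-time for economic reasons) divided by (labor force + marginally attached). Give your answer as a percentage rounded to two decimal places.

Labor force = 209.02 + 12.49 = 221.51 million.
Numerator = 12.49 + 4.25 + 9.13 = 25.87 million.
Denominator = 221.51 + 4.25 = 225.76 million.
Broad rate = 25.87 / 225.76 = 11.46%.

Broad underutilization rate ≈ 11.46%.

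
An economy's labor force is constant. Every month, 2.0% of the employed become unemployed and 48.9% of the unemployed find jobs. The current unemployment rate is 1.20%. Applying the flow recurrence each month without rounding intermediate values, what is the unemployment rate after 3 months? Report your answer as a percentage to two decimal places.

Unemployment rate after three months ≈ 3.61%.

With a fixed labor force, u_{t+1} = u_t + s·(1−u_t) − f·u_t = u_t·(1−s−f) + s.
Here 1−s−f = 0.491 and s = 0.020.
u_1 = 0.012000 × 0.491 + 0.020 = 0.025892.
u_2 = 0.025892 × 0.491 + 0.020 = 0.032713.
u_3 = 0.032713 × 0.491 + 0.020 = 0.036062.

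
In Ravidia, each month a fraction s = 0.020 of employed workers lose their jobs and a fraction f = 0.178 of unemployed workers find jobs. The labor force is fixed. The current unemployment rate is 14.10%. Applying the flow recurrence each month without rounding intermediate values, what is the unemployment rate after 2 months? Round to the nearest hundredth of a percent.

With a fixed labor force, u_{t+1} = u_t + s·(1−u_t) − f·u_t = u_t·(1−s−f) + s.
Here 1−s−f = 0.802 and s = 0.020.
u_1 = 0.141000 × 0.802 + 0.020 = 0.133082.
u_2 = 0.133082 × 0.802 + 0.020 = 0.126732.

Unemployment rate after two months ≈ 12.67%.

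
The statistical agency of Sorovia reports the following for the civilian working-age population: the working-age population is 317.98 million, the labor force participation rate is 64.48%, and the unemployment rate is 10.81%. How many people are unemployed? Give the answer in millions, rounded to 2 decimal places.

Labor force = 0.6448 × 317.98 = 205.03 million.
Unemployed = 0.1081 × 205.03 ≈ 22.16 million.

About 22.16 million are unemployed.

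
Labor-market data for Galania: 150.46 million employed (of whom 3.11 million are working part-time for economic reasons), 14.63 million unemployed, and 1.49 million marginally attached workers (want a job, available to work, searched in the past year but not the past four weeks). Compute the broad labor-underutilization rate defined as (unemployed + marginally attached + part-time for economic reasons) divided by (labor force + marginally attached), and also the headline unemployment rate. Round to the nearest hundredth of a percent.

Labor force = 150.46 + 14.63 = 165.09 million.
Numerator = 14.63 + 1.49 + 3.11 = 19.23 million.
Denominator = 165.09 + 1.49 = 166.58 million.
Broad rate = 19.23 / 166.58 = 11.54%.
Headline unemployment rate = 14.63 / 165.09 = 8.86%.

Broad underutilization rate ≈ 11.54%; headline unemployment rate ≈ 8.86%.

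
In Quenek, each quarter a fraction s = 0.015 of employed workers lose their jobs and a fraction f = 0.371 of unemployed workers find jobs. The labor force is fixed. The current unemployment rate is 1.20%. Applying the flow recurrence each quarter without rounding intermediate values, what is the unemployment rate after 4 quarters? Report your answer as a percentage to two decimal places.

With a fixed labor force, u_{t+1} = u_t + s·(1−u_t) − f·u_t = u_t·(1−s−f) + s.
Here 1−s−f = 0.614 and s = 0.015.
u_1 = 0.012000 × 0.614 + 0.015 = 0.022368.
u_2 = 0.022368 × 0.614 + 0.015 = 0.028734.
u_3 = 0.028734 × 0.614 + 0.015 = 0.032643.
u_4 = 0.032643 × 0.614 + 0.015 = 0.035043.

Unemployment rate after four quarters ≈ 3.50%.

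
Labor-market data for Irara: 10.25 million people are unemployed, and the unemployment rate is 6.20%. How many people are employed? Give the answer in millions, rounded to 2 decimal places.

Labor force = U / u = 10.25 / 0.0620 ≈ 165.32 million.
Employed = labor force − unemployed = 165.32 − 10.25 = 155.07 million.

About 155.07 million are employed.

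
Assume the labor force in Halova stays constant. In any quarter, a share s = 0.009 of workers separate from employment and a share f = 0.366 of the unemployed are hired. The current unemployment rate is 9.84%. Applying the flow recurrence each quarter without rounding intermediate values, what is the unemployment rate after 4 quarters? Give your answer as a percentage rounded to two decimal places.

With a fixed labor force, u_{t+1} = u_t + s·(1−u_t) − f·u_t = u_t·(1−s−f) + s.
Here 1−s−f = 0.625 and s = 0.009.
u_1 = 0.098400 × 0.625 + 0.009 = 0.070500.
u_2 = 0.070500 × 0.625 + 0.009 = 0.053062.
u_3 = 0.053062 × 0.625 + 0.009 = 0.042164.
u_4 = 0.042164 × 0.625 + 0.009 = 0.035353.

Unemployment rate after four quarters ≈ 3.54%.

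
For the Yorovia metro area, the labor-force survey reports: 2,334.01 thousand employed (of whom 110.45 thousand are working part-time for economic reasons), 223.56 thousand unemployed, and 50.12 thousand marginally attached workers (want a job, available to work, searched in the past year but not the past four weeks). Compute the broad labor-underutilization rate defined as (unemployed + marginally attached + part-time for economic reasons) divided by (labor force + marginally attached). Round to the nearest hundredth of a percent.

Labor force = 2,334.01 + 223.56 = 2,557.57 thousand.
Numerator = 223.56 + 50.12 + 110.45 = 384.13 thousand.
Denominator = 2,557.57 + 50.12 = 2,607.69 thousand.
Broad rate = 384.13 / 2,607.69 = 14.73%.

Broad underutilization rate ≈ 14.73%.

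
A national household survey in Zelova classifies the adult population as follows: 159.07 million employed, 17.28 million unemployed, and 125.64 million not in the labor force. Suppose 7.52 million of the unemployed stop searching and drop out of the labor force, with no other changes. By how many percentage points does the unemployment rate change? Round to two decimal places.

The unemployment rate changes by −4.02 percentage points.

Initially, labor force = 159.07 + 17.28 = 176.35 million, so u = 17.28/176.35 = 9.80%.
After the change, unemployed and labor force both fall by 7.52 → E = 159.07, U = 9.76, labor force = 168.83 million.
New unemployment rate = 9.76 / 168.83 = 5.78%.
Change = 5.78% − 9.80% = −4.02 percentage points.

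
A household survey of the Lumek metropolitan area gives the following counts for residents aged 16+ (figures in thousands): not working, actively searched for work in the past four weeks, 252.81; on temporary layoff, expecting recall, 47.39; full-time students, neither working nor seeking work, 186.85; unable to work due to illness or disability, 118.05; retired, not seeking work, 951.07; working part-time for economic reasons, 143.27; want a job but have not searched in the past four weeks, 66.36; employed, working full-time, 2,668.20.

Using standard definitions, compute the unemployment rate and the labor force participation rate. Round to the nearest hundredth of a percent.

Unemployment rate ≈ 9.65%; labor force participation rate ≈ 70.18%.

Employed = 143.27 + 2,668.20 = 2,811.47 thousand (anyone who worked, including part-time for economic reasons, counts as employed).
Unemployed = 252.81 + 47.39 = 300.20 thousand (jobless and actively searching, or on temporary layoff).
Labor force = 2,811.47 + 300.20 = 3,111.67 thousand.
Not in labor force = 186.85 + 118.05 + 951.07 + 66.36 = 1,322.33 thousand (those not working and not actively searching are outside the labor force — including those who want a job but have given up searching).
Civilian working-age population = 3,111.67 + 1,322.33 = 4,434.00 thousand.
Unemployment rate = 300.20 / 3,111.67 = 9.65%.
Labor force participation rate = 3,111.67 / 4,434.00 = 70.18%.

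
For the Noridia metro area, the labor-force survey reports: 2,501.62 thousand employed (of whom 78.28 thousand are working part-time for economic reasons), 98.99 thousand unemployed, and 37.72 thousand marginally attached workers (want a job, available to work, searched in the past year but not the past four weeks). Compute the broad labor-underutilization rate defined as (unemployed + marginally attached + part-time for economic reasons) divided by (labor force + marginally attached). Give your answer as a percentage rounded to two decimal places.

Broad underutilization rate ≈ 8.15%.

Labor force = 2,501.62 + 98.99 = 2,600.61 thousand.
Numerator = 98.99 + 37.72 + 78.28 = 214.99 thousand.
Denominator = 2,600.61 + 37.72 = 2,638.33 thousand.
Broad rate = 214.99 / 2,638.33 = 8.15%.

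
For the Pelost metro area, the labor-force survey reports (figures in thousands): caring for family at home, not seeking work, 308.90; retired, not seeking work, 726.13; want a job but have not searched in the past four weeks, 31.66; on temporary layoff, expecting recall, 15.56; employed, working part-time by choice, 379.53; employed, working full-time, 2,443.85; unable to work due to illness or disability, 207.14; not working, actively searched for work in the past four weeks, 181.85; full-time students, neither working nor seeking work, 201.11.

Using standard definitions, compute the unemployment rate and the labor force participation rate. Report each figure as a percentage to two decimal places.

Unemployment rate ≈ 6.54%; labor force participation rate ≈ 67.19%.

Employed = 379.53 + 2,443.85 = 2,823.38 thousand.
Unemployed = 15.56 + 181.85 = 197.41 thousand (jobless and actively searching, or on temporary layoff).
Labor force = 2,823.38 + 197.41 = 3,020.79 thousand.
Not in labor force = 308.90 + 726.13 + 31.66 + 207.14 + 201.11 = 1,474.94 thousand (those not working and not actively searching are outside the labor force — including those who want a job but have given up searching).
Civilian working-age population = 3,020.79 + 1,474.94 = 4,495.73 thousand.
Unemployment rate = 197.41 / 3,020.79 = 6.54%.
Labor force participation rate = 3,020.79 / 4,495.73 = 67.19%.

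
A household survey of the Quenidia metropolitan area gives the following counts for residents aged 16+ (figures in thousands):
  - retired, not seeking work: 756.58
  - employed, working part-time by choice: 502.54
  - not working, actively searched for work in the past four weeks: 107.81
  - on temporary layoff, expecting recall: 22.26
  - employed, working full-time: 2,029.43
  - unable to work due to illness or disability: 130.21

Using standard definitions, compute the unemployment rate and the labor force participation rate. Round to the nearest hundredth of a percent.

Employed = 502.54 + 2,029.43 = 2,531.97 thousand.
Unemployed = 107.81 + 22.26 = 130.07 thousand (jobless and actively searching, or on temporary layoff).
Labor force = 2,531.97 + 130.07 = 2,662.04 thousand.
Not in labor force = 756.58 + 130.21 = 886.79 thousand (those not working and not actively searching are outside the labor force).
Civilian working-age population = 2,662.04 + 886.79 = 3,548.83 thousand.
Unemployment rate = 130.07 / 2,662.04 = 4.89%.
Labor force participation rate = 2,662.04 / 3,548.83 = 75.01%.

Unemployment rate ≈ 4.89%; labor force participation rate ≈ 75.01%.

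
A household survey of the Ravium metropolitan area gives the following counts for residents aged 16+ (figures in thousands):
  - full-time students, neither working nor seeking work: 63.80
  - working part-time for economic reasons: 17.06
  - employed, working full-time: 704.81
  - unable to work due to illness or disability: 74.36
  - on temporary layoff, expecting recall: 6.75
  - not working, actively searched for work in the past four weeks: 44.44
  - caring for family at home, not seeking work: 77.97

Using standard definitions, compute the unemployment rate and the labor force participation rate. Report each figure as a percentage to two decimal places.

Unemployment rate ≈ 6.62%; labor force participation rate ≈ 78.15%.

Employed = 17.06 + 704.81 = 721.87 thousand (anyone who worked, including part-time for economic reasons, counts as employed).
Unemployed = 6.75 + 44.44 = 51.19 thousand (jobless and actively searching, or on temporary layoff).
Labor force = 721.87 + 51.19 = 773.06 thousand.
Not in labor force = 63.80 + 74.36 + 77.97 = 216.13 thousand (those not working and not actively searching are outside the labor force).
Civilian working-age population = 773.06 + 216.13 = 989.19 thousand.
Unemployment rate = 51.19 / 773.06 = 6.62%.
Labor force participation rate = 773.06 / 989.19 = 78.15%.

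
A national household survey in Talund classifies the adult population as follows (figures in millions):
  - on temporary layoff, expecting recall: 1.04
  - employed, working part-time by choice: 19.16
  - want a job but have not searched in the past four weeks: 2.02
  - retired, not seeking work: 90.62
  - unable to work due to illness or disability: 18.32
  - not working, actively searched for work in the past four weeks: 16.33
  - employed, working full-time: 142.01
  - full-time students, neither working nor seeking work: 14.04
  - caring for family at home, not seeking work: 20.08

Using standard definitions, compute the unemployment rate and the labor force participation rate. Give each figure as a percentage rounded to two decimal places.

Unemployment rate ≈ 9.73%; labor force participation rate ≈ 55.17%.

Employed = 19.16 + 142.01 = 161.17 million.
Unemployed = 1.04 + 16.33 = 17.37 million (jobless and actively searching, or on temporary layoff).
Labor force = 161.17 + 17.37 = 178.54 million.
Not in labor force = 2.02 + 90.62 + 18.32 + 14.04 + 20.08 = 145.08 million (those not working and not actively searching are outside the labor force — including those who want a job but have given up searching).
Civilian working-age population = 178.54 + 145.08 = 323.62 million.
Unemployment rate = 17.37 / 178.54 = 9.73%.
Labor force participation rate = 178.54 / 323.62 = 55.17%.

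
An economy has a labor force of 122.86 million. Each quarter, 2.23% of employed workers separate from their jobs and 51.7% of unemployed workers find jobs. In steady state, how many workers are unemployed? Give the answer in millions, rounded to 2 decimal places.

Steady-state unemployment rate u* = s/(s+f) = 2.23/(2.23+51.7) = 0.041350.
Unemployed = u* × labor force = 0.041350 × 122.86 ≈ 5.08 million.

About 5.08 million are unemployed in steady state.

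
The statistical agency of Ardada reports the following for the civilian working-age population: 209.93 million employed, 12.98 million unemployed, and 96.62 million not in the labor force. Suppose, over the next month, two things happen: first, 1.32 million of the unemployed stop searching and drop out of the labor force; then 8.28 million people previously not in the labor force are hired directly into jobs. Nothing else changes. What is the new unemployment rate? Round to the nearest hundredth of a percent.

Initially, labor force = 209.93 + 12.98 = 222.91 million, so u = 12.98/222.91 = 5.82%.
After the first change, unemployed and labor force both fall by 1.32 → E = 209.93, U = 11.66, labor force = 221.59 million.
After the second change, employed and labor force both rise by 8.28; unemployed unchanged → E = 218.21, U = 11.66, labor force = 229.87 million.
New unemployment rate = 11.66 / 229.87 = 5.07%.

New unemployment rate ≈ 5.07%.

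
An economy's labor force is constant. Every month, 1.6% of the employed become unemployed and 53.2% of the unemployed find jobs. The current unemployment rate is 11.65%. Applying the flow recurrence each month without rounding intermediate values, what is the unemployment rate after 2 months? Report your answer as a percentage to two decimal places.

Unemployment rate after two months ≈ 4.70%.

With a fixed labor force, u_{t+1} = u_t + s·(1−u_t) − f·u_t = u_t·(1−s−f) + s.
Here 1−s−f = 0.452 and s = 0.016.
u_1 = 0.116500 × 0.452 + 0.016 = 0.068658.
u_2 = 0.068658 × 0.452 + 0.016 = 0.047033.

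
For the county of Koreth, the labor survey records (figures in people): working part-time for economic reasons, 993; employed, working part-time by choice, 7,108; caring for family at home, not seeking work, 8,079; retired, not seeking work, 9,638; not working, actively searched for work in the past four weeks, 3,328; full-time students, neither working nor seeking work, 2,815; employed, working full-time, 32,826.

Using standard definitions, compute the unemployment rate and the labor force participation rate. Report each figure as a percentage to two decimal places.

Unemployment rate ≈ 7.52%; labor force participation rate ≈ 68.31%.

Employed = 993 + 7,108 + 32,826 = 40,927 (anyone who worked, including part-time for economic reasons, counts as employed).
Unemployed = 3,328.
Labor force = 40,927 + 3,328 = 44,255.
Not in labor force = 8,079 + 9,638 + 2,815 = 20,532 (those not working and not actively searching are outside the labor force).
Civilian working-age population = 44,255 + 20,532 = 64,787.
Unemployment rate = 3,328 / 44,255 = 7.52%.
Labor force participation rate = 44,255 / 64,787 = 68.31%.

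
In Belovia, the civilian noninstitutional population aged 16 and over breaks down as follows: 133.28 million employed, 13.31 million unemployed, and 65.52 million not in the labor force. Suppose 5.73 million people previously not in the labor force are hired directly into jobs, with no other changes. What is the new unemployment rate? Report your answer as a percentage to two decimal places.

Initially, labor force = 133.28 + 13.31 = 146.59 million, so u = 13.31/146.59 = 9.08%.
After the change, employed and labor force both rise by 5.73; unemployed unchanged → E = 139.01, U = 13.31, labor force = 152.32 million.
New unemployment rate = 13.31 / 152.32 = 8.74%.

New unemployment rate ≈ 8.74%.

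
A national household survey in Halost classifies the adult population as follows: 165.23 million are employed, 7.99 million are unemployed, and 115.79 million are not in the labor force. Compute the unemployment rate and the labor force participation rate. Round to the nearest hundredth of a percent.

Unemployment rate ≈ 4.61%; labor force participation rate ≈ 59.94%.

Labor force = employed + unemployed = 165.23 + 7.99 = 173.22 million.
Working-age population = 173.22 + 115.79 = 289.01 million.
Unemployment rate = 7.99 / 173.22 = 4.61%.
Labor force participation rate = 173.22 / 289.01 = 59.94%.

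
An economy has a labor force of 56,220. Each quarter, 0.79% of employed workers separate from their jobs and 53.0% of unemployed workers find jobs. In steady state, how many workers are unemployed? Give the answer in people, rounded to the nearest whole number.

Steady-state unemployment rate u* = s/(s+f) = 0.79/(0.79+53.0) = 0.014687.
Unemployed = u* × labor force = 0.014687 × 56,220 ≈ 826.

About 826 are unemployed in steady state.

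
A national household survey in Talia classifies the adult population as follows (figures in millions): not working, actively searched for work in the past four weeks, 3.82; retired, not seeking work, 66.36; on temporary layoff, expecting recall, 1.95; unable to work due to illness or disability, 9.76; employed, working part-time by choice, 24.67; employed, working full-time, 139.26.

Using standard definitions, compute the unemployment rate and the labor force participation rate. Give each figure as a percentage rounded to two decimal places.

Employed = 24.67 + 139.26 = 163.93 million.
Unemployed = 3.82 + 1.95 = 5.77 million (jobless and actively searching, or on temporary layoff).
Labor force = 163.93 + 5.77 = 169.70 million.
Not in labor force = 66.36 + 9.76 = 76.12 million (those not working and not actively searching are outside the labor force).
Civilian working-age population = 169.70 + 76.12 = 245.82 million.
Unemployment rate = 5.77 / 169.70 = 3.40%.
Labor force participation rate = 169.70 / 245.82 = 69.03%.

Unemployment rate ≈ 3.40%; labor force participation rate ≈ 69.03%.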